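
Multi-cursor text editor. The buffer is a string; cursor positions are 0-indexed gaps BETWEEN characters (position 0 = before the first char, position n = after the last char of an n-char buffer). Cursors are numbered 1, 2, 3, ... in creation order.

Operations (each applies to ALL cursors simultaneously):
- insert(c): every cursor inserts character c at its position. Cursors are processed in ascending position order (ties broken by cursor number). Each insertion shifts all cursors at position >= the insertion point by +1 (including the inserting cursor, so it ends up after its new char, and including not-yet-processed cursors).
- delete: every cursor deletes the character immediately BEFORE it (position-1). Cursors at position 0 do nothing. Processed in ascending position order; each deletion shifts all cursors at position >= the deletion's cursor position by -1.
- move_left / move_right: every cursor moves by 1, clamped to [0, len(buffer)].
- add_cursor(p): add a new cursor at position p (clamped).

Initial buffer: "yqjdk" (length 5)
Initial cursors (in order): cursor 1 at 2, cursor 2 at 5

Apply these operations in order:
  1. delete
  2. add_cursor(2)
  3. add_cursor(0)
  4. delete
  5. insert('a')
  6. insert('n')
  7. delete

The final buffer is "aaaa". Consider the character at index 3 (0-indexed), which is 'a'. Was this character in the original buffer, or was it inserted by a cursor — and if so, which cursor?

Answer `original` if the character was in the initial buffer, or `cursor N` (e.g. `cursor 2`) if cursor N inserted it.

Answer: cursor 4

Derivation:
After op 1 (delete): buffer="yjd" (len 3), cursors c1@1 c2@3, authorship ...
After op 2 (add_cursor(2)): buffer="yjd" (len 3), cursors c1@1 c3@2 c2@3, authorship ...
After op 3 (add_cursor(0)): buffer="yjd" (len 3), cursors c4@0 c1@1 c3@2 c2@3, authorship ...
After op 4 (delete): buffer="" (len 0), cursors c1@0 c2@0 c3@0 c4@0, authorship 
After op 5 (insert('a')): buffer="aaaa" (len 4), cursors c1@4 c2@4 c3@4 c4@4, authorship 1234
After op 6 (insert('n')): buffer="aaaannnn" (len 8), cursors c1@8 c2@8 c3@8 c4@8, authorship 12341234
After op 7 (delete): buffer="aaaa" (len 4), cursors c1@4 c2@4 c3@4 c4@4, authorship 1234
Authorship (.=original, N=cursor N): 1 2 3 4
Index 3: author = 4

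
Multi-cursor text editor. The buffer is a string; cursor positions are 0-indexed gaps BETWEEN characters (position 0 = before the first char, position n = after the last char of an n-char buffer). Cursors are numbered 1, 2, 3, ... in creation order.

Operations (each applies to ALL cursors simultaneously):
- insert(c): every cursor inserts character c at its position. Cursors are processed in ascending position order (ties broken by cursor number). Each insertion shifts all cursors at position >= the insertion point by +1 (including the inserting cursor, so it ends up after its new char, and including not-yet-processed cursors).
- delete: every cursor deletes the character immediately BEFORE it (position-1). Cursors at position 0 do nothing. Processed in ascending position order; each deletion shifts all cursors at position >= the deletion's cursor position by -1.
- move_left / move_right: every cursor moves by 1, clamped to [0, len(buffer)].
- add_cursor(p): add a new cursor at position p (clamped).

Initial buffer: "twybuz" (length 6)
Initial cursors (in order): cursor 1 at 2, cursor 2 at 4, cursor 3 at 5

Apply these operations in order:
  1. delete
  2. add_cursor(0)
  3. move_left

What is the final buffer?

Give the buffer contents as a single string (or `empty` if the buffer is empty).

After op 1 (delete): buffer="tyz" (len 3), cursors c1@1 c2@2 c3@2, authorship ...
After op 2 (add_cursor(0)): buffer="tyz" (len 3), cursors c4@0 c1@1 c2@2 c3@2, authorship ...
After op 3 (move_left): buffer="tyz" (len 3), cursors c1@0 c4@0 c2@1 c3@1, authorship ...

Answer: tyz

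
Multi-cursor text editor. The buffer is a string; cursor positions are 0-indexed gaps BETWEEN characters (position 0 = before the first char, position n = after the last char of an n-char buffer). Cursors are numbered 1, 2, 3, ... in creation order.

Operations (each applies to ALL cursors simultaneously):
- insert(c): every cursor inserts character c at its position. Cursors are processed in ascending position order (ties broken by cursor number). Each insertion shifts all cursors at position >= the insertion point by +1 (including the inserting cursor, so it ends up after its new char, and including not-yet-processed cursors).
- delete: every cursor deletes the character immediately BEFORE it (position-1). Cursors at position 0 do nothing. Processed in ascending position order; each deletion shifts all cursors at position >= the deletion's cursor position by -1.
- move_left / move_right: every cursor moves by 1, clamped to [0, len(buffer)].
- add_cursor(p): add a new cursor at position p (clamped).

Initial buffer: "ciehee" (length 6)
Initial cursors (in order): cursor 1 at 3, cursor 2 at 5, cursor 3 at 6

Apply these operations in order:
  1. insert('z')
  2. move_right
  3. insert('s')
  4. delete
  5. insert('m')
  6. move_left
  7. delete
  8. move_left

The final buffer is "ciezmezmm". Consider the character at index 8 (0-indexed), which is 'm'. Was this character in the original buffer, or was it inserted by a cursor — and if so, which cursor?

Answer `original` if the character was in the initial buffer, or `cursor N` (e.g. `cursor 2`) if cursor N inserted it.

After op 1 (insert('z')): buffer="ciezhezez" (len 9), cursors c1@4 c2@7 c3@9, authorship ...1..2.3
After op 2 (move_right): buffer="ciezhezez" (len 9), cursors c1@5 c2@8 c3@9, authorship ...1..2.3
After op 3 (insert('s')): buffer="ciezhsezeszs" (len 12), cursors c1@6 c2@10 c3@12, authorship ...1.1.2.233
After op 4 (delete): buffer="ciezhezez" (len 9), cursors c1@5 c2@8 c3@9, authorship ...1..2.3
After op 5 (insert('m')): buffer="ciezhmezemzm" (len 12), cursors c1@6 c2@10 c3@12, authorship ...1.1.2.233
After op 6 (move_left): buffer="ciezhmezemzm" (len 12), cursors c1@5 c2@9 c3@11, authorship ...1.1.2.233
After op 7 (delete): buffer="ciezmezmm" (len 9), cursors c1@4 c2@7 c3@8, authorship ...11.223
After op 8 (move_left): buffer="ciezmezmm" (len 9), cursors c1@3 c2@6 c3@7, authorship ...11.223
Authorship (.=original, N=cursor N): . . . 1 1 . 2 2 3
Index 8: author = 3

Answer: cursor 3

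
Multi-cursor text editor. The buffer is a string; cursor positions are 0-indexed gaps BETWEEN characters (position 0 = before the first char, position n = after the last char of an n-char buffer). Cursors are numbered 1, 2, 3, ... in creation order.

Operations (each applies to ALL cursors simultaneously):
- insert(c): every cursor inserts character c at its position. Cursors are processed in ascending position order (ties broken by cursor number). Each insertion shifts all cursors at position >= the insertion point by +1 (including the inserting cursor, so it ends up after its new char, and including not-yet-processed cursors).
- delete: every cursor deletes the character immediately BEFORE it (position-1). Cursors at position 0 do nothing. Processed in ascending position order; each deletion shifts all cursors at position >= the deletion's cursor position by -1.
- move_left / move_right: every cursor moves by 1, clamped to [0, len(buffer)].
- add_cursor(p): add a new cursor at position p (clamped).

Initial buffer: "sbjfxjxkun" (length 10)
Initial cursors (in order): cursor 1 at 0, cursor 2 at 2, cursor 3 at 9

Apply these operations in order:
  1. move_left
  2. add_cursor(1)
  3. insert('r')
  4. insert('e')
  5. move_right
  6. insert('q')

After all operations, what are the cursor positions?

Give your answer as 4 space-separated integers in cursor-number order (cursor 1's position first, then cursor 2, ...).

Answer: 4 11 21 11

Derivation:
After op 1 (move_left): buffer="sbjfxjxkun" (len 10), cursors c1@0 c2@1 c3@8, authorship ..........
After op 2 (add_cursor(1)): buffer="sbjfxjxkun" (len 10), cursors c1@0 c2@1 c4@1 c3@8, authorship ..........
After op 3 (insert('r')): buffer="rsrrbjfxjxkrun" (len 14), cursors c1@1 c2@4 c4@4 c3@12, authorship 1.24.......3..
After op 4 (insert('e')): buffer="resrreebjfxjxkreun" (len 18), cursors c1@2 c2@7 c4@7 c3@16, authorship 11.2424.......33..
After op 5 (move_right): buffer="resrreebjfxjxkreun" (len 18), cursors c1@3 c2@8 c4@8 c3@17, authorship 11.2424.......33..
After op 6 (insert('q')): buffer="resqrreebqqjfxjxkreuqn" (len 22), cursors c1@4 c2@11 c4@11 c3@21, authorship 11.12424.24......33.3.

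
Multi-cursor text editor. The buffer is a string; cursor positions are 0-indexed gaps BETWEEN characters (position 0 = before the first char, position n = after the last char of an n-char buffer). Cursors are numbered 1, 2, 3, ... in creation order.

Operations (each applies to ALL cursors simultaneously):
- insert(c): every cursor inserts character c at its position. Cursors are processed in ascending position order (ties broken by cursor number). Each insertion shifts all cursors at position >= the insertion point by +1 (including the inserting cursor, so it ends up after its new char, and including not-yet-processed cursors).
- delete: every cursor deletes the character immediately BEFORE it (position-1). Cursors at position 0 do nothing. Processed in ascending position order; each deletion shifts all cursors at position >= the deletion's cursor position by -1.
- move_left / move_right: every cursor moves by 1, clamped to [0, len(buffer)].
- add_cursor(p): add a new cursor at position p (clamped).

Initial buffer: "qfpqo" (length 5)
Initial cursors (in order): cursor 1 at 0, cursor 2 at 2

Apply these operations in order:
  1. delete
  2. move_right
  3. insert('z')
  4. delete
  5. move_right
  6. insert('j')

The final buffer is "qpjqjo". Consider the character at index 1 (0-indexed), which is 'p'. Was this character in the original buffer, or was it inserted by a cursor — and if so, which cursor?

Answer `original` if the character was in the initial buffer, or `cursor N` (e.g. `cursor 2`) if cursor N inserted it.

Answer: original

Derivation:
After op 1 (delete): buffer="qpqo" (len 4), cursors c1@0 c2@1, authorship ....
After op 2 (move_right): buffer="qpqo" (len 4), cursors c1@1 c2@2, authorship ....
After op 3 (insert('z')): buffer="qzpzqo" (len 6), cursors c1@2 c2@4, authorship .1.2..
After op 4 (delete): buffer="qpqo" (len 4), cursors c1@1 c2@2, authorship ....
After op 5 (move_right): buffer="qpqo" (len 4), cursors c1@2 c2@3, authorship ....
After op 6 (insert('j')): buffer="qpjqjo" (len 6), cursors c1@3 c2@5, authorship ..1.2.
Authorship (.=original, N=cursor N): . . 1 . 2 .
Index 1: author = original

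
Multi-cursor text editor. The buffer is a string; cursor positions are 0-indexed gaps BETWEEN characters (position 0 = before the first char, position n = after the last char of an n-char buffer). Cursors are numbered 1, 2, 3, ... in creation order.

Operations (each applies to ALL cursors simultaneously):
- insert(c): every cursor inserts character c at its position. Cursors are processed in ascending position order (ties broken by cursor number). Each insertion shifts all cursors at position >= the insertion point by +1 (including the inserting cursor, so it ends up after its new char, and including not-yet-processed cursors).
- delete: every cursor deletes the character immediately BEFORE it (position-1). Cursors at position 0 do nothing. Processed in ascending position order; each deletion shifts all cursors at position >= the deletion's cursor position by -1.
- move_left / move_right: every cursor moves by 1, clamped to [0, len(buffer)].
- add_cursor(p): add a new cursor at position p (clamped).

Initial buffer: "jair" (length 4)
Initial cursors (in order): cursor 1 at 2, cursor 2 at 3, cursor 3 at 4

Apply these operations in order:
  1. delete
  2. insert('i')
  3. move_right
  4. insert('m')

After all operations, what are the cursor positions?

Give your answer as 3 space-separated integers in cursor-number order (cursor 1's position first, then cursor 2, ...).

After op 1 (delete): buffer="j" (len 1), cursors c1@1 c2@1 c3@1, authorship .
After op 2 (insert('i')): buffer="jiii" (len 4), cursors c1@4 c2@4 c3@4, authorship .123
After op 3 (move_right): buffer="jiii" (len 4), cursors c1@4 c2@4 c3@4, authorship .123
After op 4 (insert('m')): buffer="jiiimmm" (len 7), cursors c1@7 c2@7 c3@7, authorship .123123

Answer: 7 7 7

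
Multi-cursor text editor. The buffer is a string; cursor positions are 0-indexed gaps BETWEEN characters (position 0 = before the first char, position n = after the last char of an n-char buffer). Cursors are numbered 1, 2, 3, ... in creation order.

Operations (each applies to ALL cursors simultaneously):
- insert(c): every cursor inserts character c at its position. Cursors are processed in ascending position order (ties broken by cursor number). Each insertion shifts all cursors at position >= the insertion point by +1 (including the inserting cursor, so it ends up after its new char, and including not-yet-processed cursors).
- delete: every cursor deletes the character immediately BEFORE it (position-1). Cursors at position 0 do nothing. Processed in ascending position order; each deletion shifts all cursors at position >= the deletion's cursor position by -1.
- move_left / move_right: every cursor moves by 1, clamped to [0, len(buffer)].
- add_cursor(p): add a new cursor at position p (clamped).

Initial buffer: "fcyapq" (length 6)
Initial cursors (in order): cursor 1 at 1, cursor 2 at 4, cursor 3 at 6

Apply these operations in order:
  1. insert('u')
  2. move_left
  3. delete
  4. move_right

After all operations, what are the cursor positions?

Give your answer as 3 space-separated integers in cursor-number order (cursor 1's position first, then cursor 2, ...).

Answer: 1 4 6

Derivation:
After op 1 (insert('u')): buffer="fucyaupqu" (len 9), cursors c1@2 c2@6 c3@9, authorship .1...2..3
After op 2 (move_left): buffer="fucyaupqu" (len 9), cursors c1@1 c2@5 c3@8, authorship .1...2..3
After op 3 (delete): buffer="ucyupu" (len 6), cursors c1@0 c2@3 c3@5, authorship 1..2.3
After op 4 (move_right): buffer="ucyupu" (len 6), cursors c1@1 c2@4 c3@6, authorship 1..2.3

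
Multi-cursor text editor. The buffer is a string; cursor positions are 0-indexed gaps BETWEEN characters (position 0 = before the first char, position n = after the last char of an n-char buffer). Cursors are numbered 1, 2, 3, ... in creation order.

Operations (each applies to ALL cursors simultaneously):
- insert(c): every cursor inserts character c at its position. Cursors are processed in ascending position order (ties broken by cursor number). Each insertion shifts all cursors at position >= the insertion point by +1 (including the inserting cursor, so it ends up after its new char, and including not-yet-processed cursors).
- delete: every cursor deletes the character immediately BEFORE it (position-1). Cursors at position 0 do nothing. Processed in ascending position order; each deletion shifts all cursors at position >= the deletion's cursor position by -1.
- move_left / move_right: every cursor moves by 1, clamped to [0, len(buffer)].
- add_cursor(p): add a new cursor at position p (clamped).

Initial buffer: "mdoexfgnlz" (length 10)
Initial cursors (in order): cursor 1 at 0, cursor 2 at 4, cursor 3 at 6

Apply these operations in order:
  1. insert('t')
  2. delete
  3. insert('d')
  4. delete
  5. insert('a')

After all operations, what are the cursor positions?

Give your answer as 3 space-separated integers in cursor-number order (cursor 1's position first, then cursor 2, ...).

After op 1 (insert('t')): buffer="tmdoetxftgnlz" (len 13), cursors c1@1 c2@6 c3@9, authorship 1....2..3....
After op 2 (delete): buffer="mdoexfgnlz" (len 10), cursors c1@0 c2@4 c3@6, authorship ..........
After op 3 (insert('d')): buffer="dmdoedxfdgnlz" (len 13), cursors c1@1 c2@6 c3@9, authorship 1....2..3....
After op 4 (delete): buffer="mdoexfgnlz" (len 10), cursors c1@0 c2@4 c3@6, authorship ..........
After op 5 (insert('a')): buffer="amdoeaxfagnlz" (len 13), cursors c1@1 c2@6 c3@9, authorship 1....2..3....

Answer: 1 6 9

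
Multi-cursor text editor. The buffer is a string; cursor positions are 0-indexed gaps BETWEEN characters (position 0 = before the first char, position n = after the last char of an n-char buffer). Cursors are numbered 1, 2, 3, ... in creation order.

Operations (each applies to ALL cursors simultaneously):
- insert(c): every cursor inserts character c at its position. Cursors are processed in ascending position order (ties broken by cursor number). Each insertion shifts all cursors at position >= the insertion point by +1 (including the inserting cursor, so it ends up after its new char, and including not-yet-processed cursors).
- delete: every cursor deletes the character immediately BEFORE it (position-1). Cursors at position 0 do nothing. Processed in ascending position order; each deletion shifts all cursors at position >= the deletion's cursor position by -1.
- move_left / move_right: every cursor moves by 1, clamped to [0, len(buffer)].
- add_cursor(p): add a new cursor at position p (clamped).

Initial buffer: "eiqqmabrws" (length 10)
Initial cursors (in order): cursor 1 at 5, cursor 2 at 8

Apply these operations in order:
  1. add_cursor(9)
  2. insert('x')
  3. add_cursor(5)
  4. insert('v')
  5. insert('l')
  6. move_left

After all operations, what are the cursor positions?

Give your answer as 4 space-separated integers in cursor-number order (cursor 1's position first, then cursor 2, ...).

After op 1 (add_cursor(9)): buffer="eiqqmabrws" (len 10), cursors c1@5 c2@8 c3@9, authorship ..........
After op 2 (insert('x')): buffer="eiqqmxabrxwxs" (len 13), cursors c1@6 c2@10 c3@12, authorship .....1...2.3.
After op 3 (add_cursor(5)): buffer="eiqqmxabrxwxs" (len 13), cursors c4@5 c1@6 c2@10 c3@12, authorship .....1...2.3.
After op 4 (insert('v')): buffer="eiqqmvxvabrxvwxvs" (len 17), cursors c4@6 c1@8 c2@13 c3@16, authorship .....411...22.33.
After op 5 (insert('l')): buffer="eiqqmvlxvlabrxvlwxvls" (len 21), cursors c4@7 c1@10 c2@16 c3@20, authorship .....44111...222.333.
After op 6 (move_left): buffer="eiqqmvlxvlabrxvlwxvls" (len 21), cursors c4@6 c1@9 c2@15 c3@19, authorship .....44111...222.333.

Answer: 9 15 19 6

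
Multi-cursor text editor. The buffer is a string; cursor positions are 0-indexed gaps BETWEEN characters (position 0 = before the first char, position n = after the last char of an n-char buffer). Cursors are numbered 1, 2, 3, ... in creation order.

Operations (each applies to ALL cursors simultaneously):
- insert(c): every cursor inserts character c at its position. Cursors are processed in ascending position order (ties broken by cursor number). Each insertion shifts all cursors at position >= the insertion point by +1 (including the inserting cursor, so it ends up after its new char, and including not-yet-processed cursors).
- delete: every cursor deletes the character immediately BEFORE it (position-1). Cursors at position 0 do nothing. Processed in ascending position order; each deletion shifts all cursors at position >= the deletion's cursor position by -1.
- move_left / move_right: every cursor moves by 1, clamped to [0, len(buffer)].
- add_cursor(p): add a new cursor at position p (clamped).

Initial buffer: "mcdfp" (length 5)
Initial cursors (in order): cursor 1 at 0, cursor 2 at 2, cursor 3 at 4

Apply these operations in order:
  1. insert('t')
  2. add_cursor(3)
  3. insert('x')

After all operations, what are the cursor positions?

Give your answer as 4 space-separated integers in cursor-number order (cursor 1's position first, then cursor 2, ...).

After op 1 (insert('t')): buffer="tmctdftp" (len 8), cursors c1@1 c2@4 c3@7, authorship 1..2..3.
After op 2 (add_cursor(3)): buffer="tmctdftp" (len 8), cursors c1@1 c4@3 c2@4 c3@7, authorship 1..2..3.
After op 3 (insert('x')): buffer="txmcxtxdftxp" (len 12), cursors c1@2 c4@5 c2@7 c3@11, authorship 11..422..33.

Answer: 2 7 11 5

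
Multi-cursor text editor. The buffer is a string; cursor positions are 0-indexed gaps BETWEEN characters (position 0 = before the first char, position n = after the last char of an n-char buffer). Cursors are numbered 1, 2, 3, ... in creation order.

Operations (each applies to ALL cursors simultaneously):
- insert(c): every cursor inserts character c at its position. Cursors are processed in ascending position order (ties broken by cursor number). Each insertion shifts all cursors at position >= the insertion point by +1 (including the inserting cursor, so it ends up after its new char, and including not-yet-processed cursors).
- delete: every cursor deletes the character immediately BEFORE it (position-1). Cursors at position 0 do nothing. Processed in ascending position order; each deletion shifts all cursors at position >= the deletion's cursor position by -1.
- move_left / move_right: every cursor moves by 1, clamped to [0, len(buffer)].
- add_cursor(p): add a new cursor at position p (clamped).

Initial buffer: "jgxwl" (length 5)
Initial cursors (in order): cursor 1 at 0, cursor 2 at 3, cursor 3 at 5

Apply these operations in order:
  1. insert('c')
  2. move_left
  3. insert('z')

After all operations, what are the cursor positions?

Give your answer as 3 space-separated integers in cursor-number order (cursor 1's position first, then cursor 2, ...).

After op 1 (insert('c')): buffer="cjgxcwlc" (len 8), cursors c1@1 c2@5 c3@8, authorship 1...2..3
After op 2 (move_left): buffer="cjgxcwlc" (len 8), cursors c1@0 c2@4 c3@7, authorship 1...2..3
After op 3 (insert('z')): buffer="zcjgxzcwlzc" (len 11), cursors c1@1 c2@6 c3@10, authorship 11...22..33

Answer: 1 6 10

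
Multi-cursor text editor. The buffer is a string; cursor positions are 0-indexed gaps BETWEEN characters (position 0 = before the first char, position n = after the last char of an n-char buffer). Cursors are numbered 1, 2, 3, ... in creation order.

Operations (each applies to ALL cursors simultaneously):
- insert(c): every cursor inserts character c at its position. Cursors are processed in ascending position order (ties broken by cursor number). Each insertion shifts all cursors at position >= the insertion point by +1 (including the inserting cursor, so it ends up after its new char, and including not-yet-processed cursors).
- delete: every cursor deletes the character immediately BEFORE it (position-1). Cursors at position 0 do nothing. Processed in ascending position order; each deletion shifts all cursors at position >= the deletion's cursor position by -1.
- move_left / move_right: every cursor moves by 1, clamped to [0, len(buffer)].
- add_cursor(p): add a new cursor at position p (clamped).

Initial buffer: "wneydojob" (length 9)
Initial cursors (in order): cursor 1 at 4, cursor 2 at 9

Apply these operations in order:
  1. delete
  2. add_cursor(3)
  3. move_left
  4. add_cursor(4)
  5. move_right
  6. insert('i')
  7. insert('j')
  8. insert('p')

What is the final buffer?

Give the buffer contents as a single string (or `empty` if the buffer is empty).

After op 1 (delete): buffer="wnedojo" (len 7), cursors c1@3 c2@7, authorship .......
After op 2 (add_cursor(3)): buffer="wnedojo" (len 7), cursors c1@3 c3@3 c2@7, authorship .......
After op 3 (move_left): buffer="wnedojo" (len 7), cursors c1@2 c3@2 c2@6, authorship .......
After op 4 (add_cursor(4)): buffer="wnedojo" (len 7), cursors c1@2 c3@2 c4@4 c2@6, authorship .......
After op 5 (move_right): buffer="wnedojo" (len 7), cursors c1@3 c3@3 c4@5 c2@7, authorship .......
After op 6 (insert('i')): buffer="wneiidoijoi" (len 11), cursors c1@5 c3@5 c4@8 c2@11, authorship ...13..4..2
After op 7 (insert('j')): buffer="wneiijjdoijjoij" (len 15), cursors c1@7 c3@7 c4@11 c2@15, authorship ...1313..44..22
After op 8 (insert('p')): buffer="wneiijjppdoijpjoijp" (len 19), cursors c1@9 c3@9 c4@14 c2@19, authorship ...131313..444..222

Answer: wneiijjppdoijpjoijp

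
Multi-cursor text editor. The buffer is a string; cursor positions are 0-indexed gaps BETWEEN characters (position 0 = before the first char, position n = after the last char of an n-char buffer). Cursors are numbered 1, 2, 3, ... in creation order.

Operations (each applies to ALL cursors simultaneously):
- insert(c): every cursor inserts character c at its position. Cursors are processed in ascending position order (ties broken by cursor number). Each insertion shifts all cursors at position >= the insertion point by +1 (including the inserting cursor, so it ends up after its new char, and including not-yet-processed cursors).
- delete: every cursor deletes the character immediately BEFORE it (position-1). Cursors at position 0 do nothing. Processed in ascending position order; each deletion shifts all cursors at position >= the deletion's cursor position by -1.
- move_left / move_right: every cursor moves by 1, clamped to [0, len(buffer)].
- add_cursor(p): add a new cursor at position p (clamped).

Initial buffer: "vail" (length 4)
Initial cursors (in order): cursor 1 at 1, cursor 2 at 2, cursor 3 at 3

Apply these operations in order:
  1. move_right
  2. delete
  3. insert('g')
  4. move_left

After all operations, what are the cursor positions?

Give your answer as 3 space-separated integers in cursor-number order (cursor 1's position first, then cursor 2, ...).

After op 1 (move_right): buffer="vail" (len 4), cursors c1@2 c2@3 c3@4, authorship ....
After op 2 (delete): buffer="v" (len 1), cursors c1@1 c2@1 c3@1, authorship .
After op 3 (insert('g')): buffer="vggg" (len 4), cursors c1@4 c2@4 c3@4, authorship .123
After op 4 (move_left): buffer="vggg" (len 4), cursors c1@3 c2@3 c3@3, authorship .123

Answer: 3 3 3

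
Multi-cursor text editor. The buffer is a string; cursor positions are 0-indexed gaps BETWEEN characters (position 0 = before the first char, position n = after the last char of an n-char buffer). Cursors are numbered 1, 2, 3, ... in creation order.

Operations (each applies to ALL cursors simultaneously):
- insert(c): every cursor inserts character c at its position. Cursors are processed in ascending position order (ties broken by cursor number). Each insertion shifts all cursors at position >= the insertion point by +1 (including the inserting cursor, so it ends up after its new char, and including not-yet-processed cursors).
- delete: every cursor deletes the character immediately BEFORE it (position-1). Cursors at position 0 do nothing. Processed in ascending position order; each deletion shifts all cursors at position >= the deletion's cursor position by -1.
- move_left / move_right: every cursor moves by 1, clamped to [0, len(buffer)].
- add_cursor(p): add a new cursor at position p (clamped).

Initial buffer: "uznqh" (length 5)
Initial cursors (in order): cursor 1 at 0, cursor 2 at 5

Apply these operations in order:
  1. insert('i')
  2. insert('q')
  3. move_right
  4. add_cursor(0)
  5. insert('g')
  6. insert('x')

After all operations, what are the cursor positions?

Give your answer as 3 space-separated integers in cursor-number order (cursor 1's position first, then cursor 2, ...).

Answer: 7 15 2

Derivation:
After op 1 (insert('i')): buffer="iuznqhi" (len 7), cursors c1@1 c2@7, authorship 1.....2
After op 2 (insert('q')): buffer="iquznqhiq" (len 9), cursors c1@2 c2@9, authorship 11.....22
After op 3 (move_right): buffer="iquznqhiq" (len 9), cursors c1@3 c2@9, authorship 11.....22
After op 4 (add_cursor(0)): buffer="iquznqhiq" (len 9), cursors c3@0 c1@3 c2@9, authorship 11.....22
After op 5 (insert('g')): buffer="giqugznqhiqg" (len 12), cursors c3@1 c1@5 c2@12, authorship 311.1....222
After op 6 (insert('x')): buffer="gxiqugxznqhiqgx" (len 15), cursors c3@2 c1@7 c2@15, authorship 3311.11....2222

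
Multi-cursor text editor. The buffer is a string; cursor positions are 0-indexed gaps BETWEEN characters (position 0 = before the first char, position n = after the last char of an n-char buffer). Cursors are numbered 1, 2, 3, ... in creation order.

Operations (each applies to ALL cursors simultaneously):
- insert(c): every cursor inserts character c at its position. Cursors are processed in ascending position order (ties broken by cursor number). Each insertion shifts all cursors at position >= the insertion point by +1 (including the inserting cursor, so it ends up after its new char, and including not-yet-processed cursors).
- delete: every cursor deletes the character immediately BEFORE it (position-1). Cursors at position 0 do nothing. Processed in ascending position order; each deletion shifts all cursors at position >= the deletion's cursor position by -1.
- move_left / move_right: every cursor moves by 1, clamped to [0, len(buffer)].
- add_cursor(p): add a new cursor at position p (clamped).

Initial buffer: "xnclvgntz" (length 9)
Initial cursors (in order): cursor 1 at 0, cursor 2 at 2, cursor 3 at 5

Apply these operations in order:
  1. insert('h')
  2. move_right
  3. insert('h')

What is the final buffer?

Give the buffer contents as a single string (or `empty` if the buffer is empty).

After op 1 (insert('h')): buffer="hxnhclvhgntz" (len 12), cursors c1@1 c2@4 c3@8, authorship 1..2...3....
After op 2 (move_right): buffer="hxnhclvhgntz" (len 12), cursors c1@2 c2@5 c3@9, authorship 1..2...3....
After op 3 (insert('h')): buffer="hxhnhchlvhghntz" (len 15), cursors c1@3 c2@7 c3@12, authorship 1.1.2.2..3.3...

Answer: hxhnhchlvhghntz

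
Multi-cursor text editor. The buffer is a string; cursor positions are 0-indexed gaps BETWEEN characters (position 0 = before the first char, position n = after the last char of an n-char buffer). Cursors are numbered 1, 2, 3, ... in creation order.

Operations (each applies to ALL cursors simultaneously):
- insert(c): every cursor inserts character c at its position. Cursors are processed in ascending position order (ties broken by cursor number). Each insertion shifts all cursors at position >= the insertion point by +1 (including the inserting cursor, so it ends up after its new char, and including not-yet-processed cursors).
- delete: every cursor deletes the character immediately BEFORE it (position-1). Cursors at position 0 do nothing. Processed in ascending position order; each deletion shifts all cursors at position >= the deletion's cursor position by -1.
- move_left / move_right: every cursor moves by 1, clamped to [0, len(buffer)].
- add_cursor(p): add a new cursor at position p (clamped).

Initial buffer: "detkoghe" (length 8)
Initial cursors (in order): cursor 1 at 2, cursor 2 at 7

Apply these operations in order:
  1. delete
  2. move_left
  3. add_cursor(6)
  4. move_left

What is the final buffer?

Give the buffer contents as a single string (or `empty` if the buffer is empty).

Answer: dtkoge

Derivation:
After op 1 (delete): buffer="dtkoge" (len 6), cursors c1@1 c2@5, authorship ......
After op 2 (move_left): buffer="dtkoge" (len 6), cursors c1@0 c2@4, authorship ......
After op 3 (add_cursor(6)): buffer="dtkoge" (len 6), cursors c1@0 c2@4 c3@6, authorship ......
After op 4 (move_left): buffer="dtkoge" (len 6), cursors c1@0 c2@3 c3@5, authorship ......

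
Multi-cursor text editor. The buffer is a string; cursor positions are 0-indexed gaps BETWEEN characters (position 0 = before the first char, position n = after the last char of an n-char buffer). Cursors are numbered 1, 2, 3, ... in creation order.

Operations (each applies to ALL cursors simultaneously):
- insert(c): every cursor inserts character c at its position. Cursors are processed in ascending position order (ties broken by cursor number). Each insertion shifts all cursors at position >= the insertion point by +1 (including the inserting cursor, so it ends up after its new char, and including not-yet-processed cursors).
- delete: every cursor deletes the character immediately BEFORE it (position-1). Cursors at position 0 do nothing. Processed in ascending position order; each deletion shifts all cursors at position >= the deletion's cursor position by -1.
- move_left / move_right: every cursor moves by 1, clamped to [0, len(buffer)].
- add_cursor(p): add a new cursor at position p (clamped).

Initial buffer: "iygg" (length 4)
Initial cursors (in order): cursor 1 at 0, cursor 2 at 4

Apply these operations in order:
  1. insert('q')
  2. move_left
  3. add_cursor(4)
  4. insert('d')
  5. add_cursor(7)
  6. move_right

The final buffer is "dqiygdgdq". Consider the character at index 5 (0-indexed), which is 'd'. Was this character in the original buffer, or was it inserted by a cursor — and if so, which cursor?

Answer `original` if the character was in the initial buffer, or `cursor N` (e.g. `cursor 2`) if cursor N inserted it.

After op 1 (insert('q')): buffer="qiyggq" (len 6), cursors c1@1 c2@6, authorship 1....2
After op 2 (move_left): buffer="qiyggq" (len 6), cursors c1@0 c2@5, authorship 1....2
After op 3 (add_cursor(4)): buffer="qiyggq" (len 6), cursors c1@0 c3@4 c2@5, authorship 1....2
After op 4 (insert('d')): buffer="dqiygdgdq" (len 9), cursors c1@1 c3@6 c2@8, authorship 11...3.22
After op 5 (add_cursor(7)): buffer="dqiygdgdq" (len 9), cursors c1@1 c3@6 c4@7 c2@8, authorship 11...3.22
After op 6 (move_right): buffer="dqiygdgdq" (len 9), cursors c1@2 c3@7 c4@8 c2@9, authorship 11...3.22
Authorship (.=original, N=cursor N): 1 1 . . . 3 . 2 2
Index 5: author = 3

Answer: cursor 3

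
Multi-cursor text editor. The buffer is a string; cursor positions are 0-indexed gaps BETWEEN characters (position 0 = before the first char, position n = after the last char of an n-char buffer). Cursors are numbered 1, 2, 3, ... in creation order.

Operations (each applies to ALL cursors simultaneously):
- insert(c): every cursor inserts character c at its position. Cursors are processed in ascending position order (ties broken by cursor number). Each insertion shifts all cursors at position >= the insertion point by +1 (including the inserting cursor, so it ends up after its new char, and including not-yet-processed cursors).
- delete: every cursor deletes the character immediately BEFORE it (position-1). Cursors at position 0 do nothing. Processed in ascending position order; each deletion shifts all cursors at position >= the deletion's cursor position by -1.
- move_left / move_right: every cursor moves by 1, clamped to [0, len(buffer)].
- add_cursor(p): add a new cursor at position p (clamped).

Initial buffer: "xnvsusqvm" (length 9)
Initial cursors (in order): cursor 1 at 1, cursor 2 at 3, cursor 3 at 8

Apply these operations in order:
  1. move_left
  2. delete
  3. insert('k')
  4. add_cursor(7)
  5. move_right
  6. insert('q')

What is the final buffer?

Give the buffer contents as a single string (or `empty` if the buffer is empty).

Answer: kxqkvqsuskqvqm

Derivation:
After op 1 (move_left): buffer="xnvsusqvm" (len 9), cursors c1@0 c2@2 c3@7, authorship .........
After op 2 (delete): buffer="xvsusvm" (len 7), cursors c1@0 c2@1 c3@5, authorship .......
After op 3 (insert('k')): buffer="kxkvsuskvm" (len 10), cursors c1@1 c2@3 c3@8, authorship 1.2....3..
After op 4 (add_cursor(7)): buffer="kxkvsuskvm" (len 10), cursors c1@1 c2@3 c4@7 c3@8, authorship 1.2....3..
After op 5 (move_right): buffer="kxkvsuskvm" (len 10), cursors c1@2 c2@4 c4@8 c3@9, authorship 1.2....3..
After op 6 (insert('q')): buffer="kxqkvqsuskqvqm" (len 14), cursors c1@3 c2@6 c4@11 c3@13, authorship 1.12.2...34.3.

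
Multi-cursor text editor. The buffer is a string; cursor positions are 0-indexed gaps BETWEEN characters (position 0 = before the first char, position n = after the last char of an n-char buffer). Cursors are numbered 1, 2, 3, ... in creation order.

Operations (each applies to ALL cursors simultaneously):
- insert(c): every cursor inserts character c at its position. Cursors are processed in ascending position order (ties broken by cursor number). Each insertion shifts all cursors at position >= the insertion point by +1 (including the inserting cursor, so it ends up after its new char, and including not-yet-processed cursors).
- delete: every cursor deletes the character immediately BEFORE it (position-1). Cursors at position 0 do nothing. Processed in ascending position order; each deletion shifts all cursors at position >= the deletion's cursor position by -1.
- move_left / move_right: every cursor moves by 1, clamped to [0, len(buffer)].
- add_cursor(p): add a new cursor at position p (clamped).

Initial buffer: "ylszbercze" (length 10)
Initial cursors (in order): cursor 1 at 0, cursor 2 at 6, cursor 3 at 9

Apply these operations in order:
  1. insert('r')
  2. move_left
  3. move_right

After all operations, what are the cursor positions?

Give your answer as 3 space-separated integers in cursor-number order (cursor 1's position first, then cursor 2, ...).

Answer: 1 8 12

Derivation:
After op 1 (insert('r')): buffer="rylszberrczre" (len 13), cursors c1@1 c2@8 c3@12, authorship 1......2...3.
After op 2 (move_left): buffer="rylszberrczre" (len 13), cursors c1@0 c2@7 c3@11, authorship 1......2...3.
After op 3 (move_right): buffer="rylszberrczre" (len 13), cursors c1@1 c2@8 c3@12, authorship 1......2...3.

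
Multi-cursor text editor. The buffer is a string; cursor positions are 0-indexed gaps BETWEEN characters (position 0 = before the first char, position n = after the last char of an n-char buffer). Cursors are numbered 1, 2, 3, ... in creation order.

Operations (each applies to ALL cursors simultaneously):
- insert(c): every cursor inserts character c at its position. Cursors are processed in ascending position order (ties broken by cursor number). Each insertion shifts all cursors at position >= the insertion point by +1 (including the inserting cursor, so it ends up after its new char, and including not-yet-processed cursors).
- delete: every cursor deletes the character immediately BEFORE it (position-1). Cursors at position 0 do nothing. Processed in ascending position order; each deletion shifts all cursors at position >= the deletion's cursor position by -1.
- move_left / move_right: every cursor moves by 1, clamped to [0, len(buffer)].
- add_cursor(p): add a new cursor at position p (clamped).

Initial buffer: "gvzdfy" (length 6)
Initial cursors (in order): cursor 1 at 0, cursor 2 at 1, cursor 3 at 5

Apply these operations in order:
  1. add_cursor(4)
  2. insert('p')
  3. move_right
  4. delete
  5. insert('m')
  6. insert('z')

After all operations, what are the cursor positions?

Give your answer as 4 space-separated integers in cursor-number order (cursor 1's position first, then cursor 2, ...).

Answer: 3 6 14 11

Derivation:
After op 1 (add_cursor(4)): buffer="gvzdfy" (len 6), cursors c1@0 c2@1 c4@4 c3@5, authorship ......
After op 2 (insert('p')): buffer="pgpvzdpfpy" (len 10), cursors c1@1 c2@3 c4@7 c3@9, authorship 1.2...4.3.
After op 3 (move_right): buffer="pgpvzdpfpy" (len 10), cursors c1@2 c2@4 c4@8 c3@10, authorship 1.2...4.3.
After op 4 (delete): buffer="ppzdpp" (len 6), cursors c1@1 c2@2 c4@5 c3@6, authorship 12..43
After op 5 (insert('m')): buffer="pmpmzdpmpm" (len 10), cursors c1@2 c2@4 c4@8 c3@10, authorship 1122..4433
After op 6 (insert('z')): buffer="pmzpmzzdpmzpmz" (len 14), cursors c1@3 c2@6 c4@11 c3@14, authorship 111222..444333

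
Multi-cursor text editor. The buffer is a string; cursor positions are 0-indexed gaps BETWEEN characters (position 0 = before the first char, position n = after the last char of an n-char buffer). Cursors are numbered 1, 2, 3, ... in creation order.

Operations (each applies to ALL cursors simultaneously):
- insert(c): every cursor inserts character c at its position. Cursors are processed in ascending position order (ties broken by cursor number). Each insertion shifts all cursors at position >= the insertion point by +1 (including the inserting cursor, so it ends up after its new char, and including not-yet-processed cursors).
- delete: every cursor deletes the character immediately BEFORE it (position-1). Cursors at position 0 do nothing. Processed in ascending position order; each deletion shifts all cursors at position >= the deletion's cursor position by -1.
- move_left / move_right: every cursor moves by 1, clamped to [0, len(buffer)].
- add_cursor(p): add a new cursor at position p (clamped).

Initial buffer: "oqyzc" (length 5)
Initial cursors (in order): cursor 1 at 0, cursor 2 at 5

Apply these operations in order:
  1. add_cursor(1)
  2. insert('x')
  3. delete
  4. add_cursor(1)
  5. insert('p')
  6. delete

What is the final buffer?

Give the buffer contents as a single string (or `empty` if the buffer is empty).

After op 1 (add_cursor(1)): buffer="oqyzc" (len 5), cursors c1@0 c3@1 c2@5, authorship .....
After op 2 (insert('x')): buffer="xoxqyzcx" (len 8), cursors c1@1 c3@3 c2@8, authorship 1.3....2
After op 3 (delete): buffer="oqyzc" (len 5), cursors c1@0 c3@1 c2@5, authorship .....
After op 4 (add_cursor(1)): buffer="oqyzc" (len 5), cursors c1@0 c3@1 c4@1 c2@5, authorship .....
After op 5 (insert('p')): buffer="poppqyzcp" (len 9), cursors c1@1 c3@4 c4@4 c2@9, authorship 1.34....2
After op 6 (delete): buffer="oqyzc" (len 5), cursors c1@0 c3@1 c4@1 c2@5, authorship .....

Answer: oqyzc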